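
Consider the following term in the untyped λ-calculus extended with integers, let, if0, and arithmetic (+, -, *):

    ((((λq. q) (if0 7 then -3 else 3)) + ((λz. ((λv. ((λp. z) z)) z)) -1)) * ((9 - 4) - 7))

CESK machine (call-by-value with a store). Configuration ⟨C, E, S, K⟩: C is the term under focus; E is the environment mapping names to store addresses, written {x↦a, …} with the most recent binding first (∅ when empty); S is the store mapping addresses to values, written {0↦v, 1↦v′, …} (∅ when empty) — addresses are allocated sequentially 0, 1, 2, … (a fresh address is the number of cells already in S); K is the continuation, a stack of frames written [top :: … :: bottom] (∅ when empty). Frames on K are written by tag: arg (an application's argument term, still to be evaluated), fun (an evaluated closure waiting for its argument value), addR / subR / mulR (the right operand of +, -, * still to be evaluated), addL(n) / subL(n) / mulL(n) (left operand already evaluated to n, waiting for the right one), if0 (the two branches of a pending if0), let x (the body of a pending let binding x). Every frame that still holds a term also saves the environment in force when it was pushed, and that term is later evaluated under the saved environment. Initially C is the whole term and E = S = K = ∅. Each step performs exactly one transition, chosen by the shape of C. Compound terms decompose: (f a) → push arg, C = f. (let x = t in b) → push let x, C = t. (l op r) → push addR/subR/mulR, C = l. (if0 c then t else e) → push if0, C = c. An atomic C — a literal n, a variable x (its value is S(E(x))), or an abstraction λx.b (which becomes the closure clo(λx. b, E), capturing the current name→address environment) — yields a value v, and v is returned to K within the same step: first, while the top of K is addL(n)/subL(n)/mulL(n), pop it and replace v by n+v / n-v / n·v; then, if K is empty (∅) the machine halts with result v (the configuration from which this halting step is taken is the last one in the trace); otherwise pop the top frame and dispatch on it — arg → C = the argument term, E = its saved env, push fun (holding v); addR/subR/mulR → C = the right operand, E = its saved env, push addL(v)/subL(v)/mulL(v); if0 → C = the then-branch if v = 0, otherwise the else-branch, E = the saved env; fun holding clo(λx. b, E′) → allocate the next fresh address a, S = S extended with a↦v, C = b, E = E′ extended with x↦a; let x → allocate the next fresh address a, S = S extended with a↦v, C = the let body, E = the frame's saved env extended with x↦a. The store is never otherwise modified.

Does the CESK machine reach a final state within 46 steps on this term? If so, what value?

Answer: -4

Derivation:
step 0: [C=((((λq. q) (if0 7 then -3 else 3)) + ((λz. ((λv. ((λp. z) z)) z)) -1)) * ((9 - 4) - 7)) | E=∅ | S=∅ | K=∅]
step 1: [C=(((λq. q) (if0 7 then -3 else 3)) + ((λz. ((λv. ((λp. z) z)) z)) -1)) | E=∅ | S=∅ | K=[mulR]]
step 2: [C=((λq. q) (if0 7 then -3 else 3)) | E=∅ | S=∅ | K=[addR :: mulR]]
step 3: [C=(λq. q) | E=∅ | S=∅ | K=[arg :: addR :: mulR]]
step 4: [C=(if0 7 then -3 else 3) | E=∅ | S=∅ | K=[fun :: addR :: mulR]]
step 5: [C=7 | E=∅ | S=∅ | K=[if0 :: fun :: addR :: mulR]]
step 6: [C=3 | E=∅ | S=∅ | K=[fun :: addR :: mulR]]
step 7: [C=q | E={q↦0} | S={0↦3} | K=[addR :: mulR]]
step 8: [C=((λz. ((λv. ((λp. z) z)) z)) -1) | E=∅ | S={0↦3} | K=[addL(3) :: mulR]]
step 9: [C=(λz. ((λv. ((λp. z) z)) z)) | E=∅ | S={0↦3} | K=[arg :: addL(3) :: mulR]]
step 10: [C=-1 | E=∅ | S={0↦3} | K=[fun :: addL(3) :: mulR]]
step 11: [C=((λv. ((λp. z) z)) z) | E={z↦1} | S={0↦3, 1↦-1} | K=[addL(3) :: mulR]]
step 12: [C=(λv. ((λp. z) z)) | E={z↦1} | S={0↦3, 1↦-1} | K=[arg :: addL(3) :: mulR]]
step 13: [C=z | E={z↦1} | S={0↦3, 1↦-1} | K=[fun :: addL(3) :: mulR]]
step 14: [C=((λp. z) z) | E={v↦2, z↦1} | S={0↦3, 1↦-1, 2↦-1} | K=[addL(3) :: mulR]]
step 15: [C=(λp. z) | E={v↦2, z↦1} | S={0↦3, 1↦-1, 2↦-1} | K=[arg :: addL(3) :: mulR]]
step 16: [C=z | E={v↦2, z↦1} | S={0↦3, 1↦-1, 2↦-1} | K=[fun :: addL(3) :: mulR]]
step 17: [C=z | E={p↦3, v↦2, z↦1} | S={0↦3, 1↦-1, 2↦-1, 3↦-1} | K=[addL(3) :: mulR]]
step 18: [C=((9 - 4) - 7) | E=∅ | S={0↦3, 1↦-1, 2↦-1, 3↦-1} | K=[mulL(2)]]
step 19: [C=(9 - 4) | E=∅ | S={0↦3, 1↦-1, 2↦-1, 3↦-1} | K=[subR :: mulL(2)]]
step 20: [C=9 | E=∅ | S={0↦3, 1↦-1, 2↦-1, 3↦-1} | K=[subR :: subR :: mulL(2)]]
step 21: [C=4 | E=∅ | S={0↦3, 1↦-1, 2↦-1, 3↦-1} | K=[subL(9) :: subR :: mulL(2)]]
step 22: [C=7 | E=∅ | S={0↦3, 1↦-1, 2↦-1, 3↦-1} | K=[subL(5) :: mulL(2)]]
→ final value -4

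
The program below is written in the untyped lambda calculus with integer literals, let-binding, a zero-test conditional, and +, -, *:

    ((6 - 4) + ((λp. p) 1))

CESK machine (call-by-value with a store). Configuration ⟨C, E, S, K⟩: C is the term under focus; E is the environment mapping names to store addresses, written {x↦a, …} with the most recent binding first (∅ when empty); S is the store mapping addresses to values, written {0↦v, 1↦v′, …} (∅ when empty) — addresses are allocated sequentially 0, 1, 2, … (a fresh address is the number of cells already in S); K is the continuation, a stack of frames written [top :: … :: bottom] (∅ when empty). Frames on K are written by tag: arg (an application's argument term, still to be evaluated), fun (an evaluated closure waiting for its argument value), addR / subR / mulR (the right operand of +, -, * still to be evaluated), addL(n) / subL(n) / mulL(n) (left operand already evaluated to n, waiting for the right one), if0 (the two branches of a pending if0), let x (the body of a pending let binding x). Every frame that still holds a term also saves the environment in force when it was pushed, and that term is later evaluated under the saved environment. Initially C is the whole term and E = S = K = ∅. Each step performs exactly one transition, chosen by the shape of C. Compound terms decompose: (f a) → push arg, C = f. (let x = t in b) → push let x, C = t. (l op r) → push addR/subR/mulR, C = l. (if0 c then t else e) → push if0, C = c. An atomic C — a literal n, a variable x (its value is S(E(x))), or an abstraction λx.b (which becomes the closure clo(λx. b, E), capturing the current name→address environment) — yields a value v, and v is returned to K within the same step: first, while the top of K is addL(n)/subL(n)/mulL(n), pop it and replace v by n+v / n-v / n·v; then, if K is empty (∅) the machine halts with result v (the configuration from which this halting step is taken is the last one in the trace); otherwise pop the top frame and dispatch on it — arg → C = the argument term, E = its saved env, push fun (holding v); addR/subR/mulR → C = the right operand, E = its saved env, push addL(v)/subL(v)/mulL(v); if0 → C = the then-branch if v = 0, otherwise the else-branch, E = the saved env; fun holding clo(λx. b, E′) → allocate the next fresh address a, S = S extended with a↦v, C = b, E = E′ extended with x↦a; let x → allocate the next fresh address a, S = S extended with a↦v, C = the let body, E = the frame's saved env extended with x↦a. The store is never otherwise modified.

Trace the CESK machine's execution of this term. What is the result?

Answer: 3

Execution trace:
step 0: [C=((6 - 4) + ((λp. p) 1)) | E=∅ | S=∅ | K=∅]
step 1: [C=(6 - 4) | E=∅ | S=∅ | K=[addR]]
step 2: [C=6 | E=∅ | S=∅ | K=[subR :: addR]]
step 3: [C=4 | E=∅ | S=∅ | K=[subL(6) :: addR]]
step 4: [C=((λp. p) 1) | E=∅ | S=∅ | K=[addL(2)]]
step 5: [C=(λp. p) | E=∅ | S=∅ | K=[arg :: addL(2)]]
step 6: [C=1 | E=∅ | S=∅ | K=[fun :: addL(2)]]
step 7: [C=p | E={p↦0} | S={0↦1} | K=[addL(2)]]
→ final value 3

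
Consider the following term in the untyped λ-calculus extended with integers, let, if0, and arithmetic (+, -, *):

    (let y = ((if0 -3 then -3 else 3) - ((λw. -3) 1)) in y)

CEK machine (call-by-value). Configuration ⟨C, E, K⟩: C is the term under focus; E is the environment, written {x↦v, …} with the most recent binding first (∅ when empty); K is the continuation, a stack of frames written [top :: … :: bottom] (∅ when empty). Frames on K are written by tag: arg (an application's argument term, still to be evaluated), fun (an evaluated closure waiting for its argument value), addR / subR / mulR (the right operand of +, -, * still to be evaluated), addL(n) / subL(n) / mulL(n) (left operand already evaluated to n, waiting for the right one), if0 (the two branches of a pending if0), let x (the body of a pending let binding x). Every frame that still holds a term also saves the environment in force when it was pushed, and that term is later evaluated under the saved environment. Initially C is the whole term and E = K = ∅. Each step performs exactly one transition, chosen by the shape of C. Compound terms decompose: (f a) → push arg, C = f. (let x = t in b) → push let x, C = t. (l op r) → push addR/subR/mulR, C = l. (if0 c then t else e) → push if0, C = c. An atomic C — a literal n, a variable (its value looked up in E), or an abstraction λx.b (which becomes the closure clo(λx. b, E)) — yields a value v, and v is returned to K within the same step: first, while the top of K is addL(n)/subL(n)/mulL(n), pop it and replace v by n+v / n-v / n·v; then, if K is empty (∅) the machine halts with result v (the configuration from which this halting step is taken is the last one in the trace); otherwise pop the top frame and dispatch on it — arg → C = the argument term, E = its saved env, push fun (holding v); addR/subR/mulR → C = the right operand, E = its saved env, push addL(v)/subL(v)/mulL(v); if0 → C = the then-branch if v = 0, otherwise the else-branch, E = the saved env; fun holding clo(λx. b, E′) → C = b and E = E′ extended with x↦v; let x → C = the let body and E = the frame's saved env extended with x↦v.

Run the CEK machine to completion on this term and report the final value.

step 0: ⟨C=(let y = ((if0 -3 then -3 else 3) - ((λw. -3) 1)) in y); E=∅; K=∅⟩
step 1: ⟨C=((if0 -3 then -3 else 3) - ((λw. -3) 1)); E=∅; K=[let y]⟩
step 2: ⟨C=(if0 -3 then -3 else 3); E=∅; K=[subR :: let y]⟩
step 3: ⟨C=-3; E=∅; K=[if0 :: subR :: let y]⟩
step 4: ⟨C=3; E=∅; K=[subR :: let y]⟩
step 5: ⟨C=((λw. -3) 1); E=∅; K=[subL(3) :: let y]⟩
step 6: ⟨C=(λw. -3); E=∅; K=[arg :: subL(3) :: let y]⟩
step 7: ⟨C=1; E=∅; K=[fun :: subL(3) :: let y]⟩
step 8: ⟨C=-3; E={w↦1}; K=[subL(3) :: let y]⟩
step 9: ⟨C=y; E={y↦6}; K=∅⟩
→ final value 6

Answer: 6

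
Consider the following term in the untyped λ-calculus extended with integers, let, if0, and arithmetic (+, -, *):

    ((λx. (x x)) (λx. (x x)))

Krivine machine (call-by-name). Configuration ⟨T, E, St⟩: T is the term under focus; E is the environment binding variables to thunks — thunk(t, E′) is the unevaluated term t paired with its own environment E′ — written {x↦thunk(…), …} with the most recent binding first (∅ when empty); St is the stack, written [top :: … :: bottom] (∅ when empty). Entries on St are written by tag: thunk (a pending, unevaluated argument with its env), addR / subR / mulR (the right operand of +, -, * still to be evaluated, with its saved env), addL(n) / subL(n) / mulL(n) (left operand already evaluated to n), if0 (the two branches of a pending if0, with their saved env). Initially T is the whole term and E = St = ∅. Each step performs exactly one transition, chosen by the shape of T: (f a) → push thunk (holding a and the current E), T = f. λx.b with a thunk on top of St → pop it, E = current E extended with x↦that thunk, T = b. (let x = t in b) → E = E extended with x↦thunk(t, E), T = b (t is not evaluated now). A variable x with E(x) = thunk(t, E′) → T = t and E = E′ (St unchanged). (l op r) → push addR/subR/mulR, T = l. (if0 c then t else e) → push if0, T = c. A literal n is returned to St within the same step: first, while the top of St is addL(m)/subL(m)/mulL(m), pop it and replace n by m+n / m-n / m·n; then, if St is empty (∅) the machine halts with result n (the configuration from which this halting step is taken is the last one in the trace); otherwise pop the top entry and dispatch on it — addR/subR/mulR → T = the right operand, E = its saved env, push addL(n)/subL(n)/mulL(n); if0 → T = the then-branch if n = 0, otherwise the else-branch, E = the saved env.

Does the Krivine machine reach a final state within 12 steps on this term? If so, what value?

Answer: DIVERGES (no final state within 12 steps)

Machine steps:
[0] [T=((λx. (x x)) (λx. (x x))) | E=∅ | St=∅]
[1] [T=(λx. (x x)) | E=∅ | St=[thunk]]
[2] [T=(x x) | E={x↦thunk((λx. (x x)), ∅)} | St=∅]
[3] [T=x | E={x↦thunk((λx. (x x)), ∅)} | St=[thunk]]
[4] [T=(λx. (x x)) | E=∅ | St=[thunk]]
[5] [T=(x x) | E={x↦thunk(x, {x↦thunk((λx. (x x)), ∅)})} | St=∅]
[6] [T=x | E={x↦thunk(x, {x↦thunk((λx. (x x)), ∅)})} | St=[thunk]]
[7] [T=x | E={x↦thunk((λx. (x x)), ∅)} | St=[thunk]]
[8] [T=(λx. (x x)) | E=∅ | St=[thunk]]
[9] [T=(x x) | E={x↦thunk(x, {x↦thunk(x, {x↦thunk((λx. (x x)), ∅)})})} | St=∅]
[10] [T=x | E={x↦thunk(x, {x↦thunk(x, {x↦thunk((λx. (x x)), ∅)})})} | St=[thunk]]
[11] [T=x | E={x↦thunk(x, {x↦thunk((λx. (x x)), ∅)})} | St=[thunk]]
[12] [T=x | E={x↦thunk((λx. (x x)), ∅)} | St=[thunk]]
→ 12 transitions taken and the configuration is still not final: no result within 12 steps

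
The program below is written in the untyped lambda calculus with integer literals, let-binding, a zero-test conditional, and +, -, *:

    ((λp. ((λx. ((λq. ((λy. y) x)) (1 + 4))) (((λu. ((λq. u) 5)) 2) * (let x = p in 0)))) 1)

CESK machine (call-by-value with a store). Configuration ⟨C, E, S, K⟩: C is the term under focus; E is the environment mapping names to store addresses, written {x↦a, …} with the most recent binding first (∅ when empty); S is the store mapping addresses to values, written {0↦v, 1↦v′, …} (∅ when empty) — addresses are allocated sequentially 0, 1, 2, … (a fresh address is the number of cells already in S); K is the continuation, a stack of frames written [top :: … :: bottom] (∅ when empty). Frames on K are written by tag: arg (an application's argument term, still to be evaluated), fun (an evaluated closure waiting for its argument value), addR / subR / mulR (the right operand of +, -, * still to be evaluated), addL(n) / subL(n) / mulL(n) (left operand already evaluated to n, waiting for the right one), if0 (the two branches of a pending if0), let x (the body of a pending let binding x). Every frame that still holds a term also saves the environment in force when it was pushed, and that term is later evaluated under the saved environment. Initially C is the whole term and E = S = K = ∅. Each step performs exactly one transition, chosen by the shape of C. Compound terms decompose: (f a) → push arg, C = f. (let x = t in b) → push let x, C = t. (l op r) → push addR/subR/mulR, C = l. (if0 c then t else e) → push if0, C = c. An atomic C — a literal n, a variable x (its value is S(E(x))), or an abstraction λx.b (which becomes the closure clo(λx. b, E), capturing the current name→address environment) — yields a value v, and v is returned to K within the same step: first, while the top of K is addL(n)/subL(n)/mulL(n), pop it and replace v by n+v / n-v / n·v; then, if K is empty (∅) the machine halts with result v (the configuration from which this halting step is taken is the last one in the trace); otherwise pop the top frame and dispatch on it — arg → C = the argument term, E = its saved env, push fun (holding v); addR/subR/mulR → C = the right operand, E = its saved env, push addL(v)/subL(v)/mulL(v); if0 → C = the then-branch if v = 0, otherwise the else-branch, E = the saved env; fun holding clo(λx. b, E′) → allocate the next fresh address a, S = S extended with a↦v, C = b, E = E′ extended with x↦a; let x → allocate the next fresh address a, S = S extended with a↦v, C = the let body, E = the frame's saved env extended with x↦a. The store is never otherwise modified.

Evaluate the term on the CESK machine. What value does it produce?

0. <C=((λp. ((λx. ((λq. ((λy. y) x)) (1 + 4))) (((λu. ((λq. u) 5)) 2) * (let x = p in 0)))) 1), E=∅, S=∅, K=∅>
1. <C=(λp. ((λx. ((λq. ((λy. y) x)) (1 + 4))) (((λu. ((λq. u) 5)) 2) * (let x = p in 0)))), E=∅, S=∅, K=[arg]>
2. <C=1, E=∅, S=∅, K=[fun]>
3. <C=((λx. ((λq. ((λy. y) x)) (1 + 4))) (((λu. ((λq. u) 5)) 2) * (let x = p in 0))), E={p↦0}, S={0↦1}, K=∅>
4. <C=(λx. ((λq. ((λy. y) x)) (1 + 4))), E={p↦0}, S={0↦1}, K=[arg]>
5. <C=(((λu. ((λq. u) 5)) 2) * (let x = p in 0)), E={p↦0}, S={0↦1}, K=[fun]>
6. <C=((λu. ((λq. u) 5)) 2), E={p↦0}, S={0↦1}, K=[mulR :: fun]>
7. <C=(λu. ((λq. u) 5)), E={p↦0}, S={0↦1}, K=[arg :: mulR :: fun]>
8. <C=2, E={p↦0}, S={0↦1}, K=[fun :: mulR :: fun]>
9. <C=((λq. u) 5), E={u↦1, p↦0}, S={0↦1, 1↦2}, K=[mulR :: fun]>
10. <C=(λq. u), E={u↦1, p↦0}, S={0↦1, 1↦2}, K=[arg :: mulR :: fun]>
11. <C=5, E={u↦1, p↦0}, S={0↦1, 1↦2}, K=[fun :: mulR :: fun]>
12. <C=u, E={q↦2, u↦1, p↦0}, S={0↦1, 1↦2, 2↦5}, K=[mulR :: fun]>
13. <C=(let x = p in 0), E={p↦0}, S={0↦1, 1↦2, 2↦5}, K=[mulL(2) :: fun]>
14. <C=p, E={p↦0}, S={0↦1, 1↦2, 2↦5}, K=[let x :: mulL(2) :: fun]>
15. <C=0, E={x↦3, p↦0}, S={0↦1, 1↦2, 2↦5, 3↦1}, K=[mulL(2) :: fun]>
16. <C=((λq. ((λy. y) x)) (1 + 4)), E={x↦4, p↦0}, S={0↦1, 1↦2, 2↦5, 3↦1, 4↦0}, K=∅>
17. <C=(λq. ((λy. y) x)), E={x↦4, p↦0}, S={0↦1, 1↦2, 2↦5, 3↦1, 4↦0}, K=[arg]>
18. <C=(1 + 4), E={x↦4, p↦0}, S={0↦1, 1↦2, 2↦5, 3↦1, 4↦0}, K=[fun]>
19. <C=1, E={x↦4, p↦0}, S={0↦1, 1↦2, 2↦5, 3↦1, 4↦0}, K=[addR :: fun]>
20. <C=4, E={x↦4, p↦0}, S={0↦1, 1↦2, 2↦5, 3↦1, 4↦0}, K=[addL(1) :: fun]>
21. <C=((λy. y) x), E={q↦5, x↦4, p↦0}, S={0↦1, 1↦2, 2↦5, 3↦1, 4↦0, 5↦5}, K=∅>
22. <C=(λy. y), E={q↦5, x↦4, p↦0}, S={0↦1, 1↦2, 2↦5, 3↦1, 4↦0, 5↦5}, K=[arg]>
23. <C=x, E={q↦5, x↦4, p↦0}, S={0↦1, 1↦2, 2↦5, 3↦1, 4↦0, 5↦5}, K=[fun]>
24. <C=y, E={y↦6, q↦5, x↦4, p↦0}, S={0↦1, 1↦2, 2↦5, 3↦1, 4↦0, 5↦5, 6↦0}, K=∅>
→ final value 0

Answer: 0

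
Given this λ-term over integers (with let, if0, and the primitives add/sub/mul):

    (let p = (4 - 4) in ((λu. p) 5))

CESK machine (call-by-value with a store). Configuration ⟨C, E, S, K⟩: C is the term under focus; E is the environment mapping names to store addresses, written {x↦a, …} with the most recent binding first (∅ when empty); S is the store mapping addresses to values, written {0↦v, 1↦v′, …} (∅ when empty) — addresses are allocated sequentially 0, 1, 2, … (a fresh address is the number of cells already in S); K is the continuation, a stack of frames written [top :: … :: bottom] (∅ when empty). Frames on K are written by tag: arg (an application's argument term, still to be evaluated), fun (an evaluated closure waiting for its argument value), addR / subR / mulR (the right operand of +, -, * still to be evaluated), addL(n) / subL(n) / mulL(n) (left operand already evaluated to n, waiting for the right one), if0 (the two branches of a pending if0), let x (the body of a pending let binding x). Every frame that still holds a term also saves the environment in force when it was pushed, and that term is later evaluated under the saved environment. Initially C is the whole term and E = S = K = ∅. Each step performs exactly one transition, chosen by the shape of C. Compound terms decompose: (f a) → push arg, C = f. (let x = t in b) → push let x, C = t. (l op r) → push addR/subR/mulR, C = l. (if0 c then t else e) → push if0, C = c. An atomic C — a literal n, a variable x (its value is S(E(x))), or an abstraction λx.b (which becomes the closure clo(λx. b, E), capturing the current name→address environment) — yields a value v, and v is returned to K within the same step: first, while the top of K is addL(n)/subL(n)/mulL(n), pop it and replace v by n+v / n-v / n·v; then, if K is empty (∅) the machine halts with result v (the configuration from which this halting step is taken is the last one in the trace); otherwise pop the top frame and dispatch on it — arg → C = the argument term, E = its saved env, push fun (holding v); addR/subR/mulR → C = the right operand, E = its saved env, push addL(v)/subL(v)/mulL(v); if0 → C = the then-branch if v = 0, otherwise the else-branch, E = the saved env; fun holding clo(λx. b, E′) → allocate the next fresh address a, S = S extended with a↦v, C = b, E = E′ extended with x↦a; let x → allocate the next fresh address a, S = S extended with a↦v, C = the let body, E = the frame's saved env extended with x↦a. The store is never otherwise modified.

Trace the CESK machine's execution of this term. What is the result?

t=0: [C=(let p = (4 - 4) in ((λu. p) 5)) | E=∅ | S=∅ | K=∅]
t=1: [C=(4 - 4) | E=∅ | S=∅ | K=[let p]]
t=2: [C=4 | E=∅ | S=∅ | K=[subR :: let p]]
t=3: [C=4 | E=∅ | S=∅ | K=[subL(4) :: let p]]
t=4: [C=((λu. p) 5) | E={p↦0} | S={0↦0} | K=∅]
t=5: [C=(λu. p) | E={p↦0} | S={0↦0} | K=[arg]]
t=6: [C=5 | E={p↦0} | S={0↦0} | K=[fun]]
t=7: [C=p | E={u↦1, p↦0} | S={0↦0, 1↦5} | K=∅]
→ final value 0

Answer: 0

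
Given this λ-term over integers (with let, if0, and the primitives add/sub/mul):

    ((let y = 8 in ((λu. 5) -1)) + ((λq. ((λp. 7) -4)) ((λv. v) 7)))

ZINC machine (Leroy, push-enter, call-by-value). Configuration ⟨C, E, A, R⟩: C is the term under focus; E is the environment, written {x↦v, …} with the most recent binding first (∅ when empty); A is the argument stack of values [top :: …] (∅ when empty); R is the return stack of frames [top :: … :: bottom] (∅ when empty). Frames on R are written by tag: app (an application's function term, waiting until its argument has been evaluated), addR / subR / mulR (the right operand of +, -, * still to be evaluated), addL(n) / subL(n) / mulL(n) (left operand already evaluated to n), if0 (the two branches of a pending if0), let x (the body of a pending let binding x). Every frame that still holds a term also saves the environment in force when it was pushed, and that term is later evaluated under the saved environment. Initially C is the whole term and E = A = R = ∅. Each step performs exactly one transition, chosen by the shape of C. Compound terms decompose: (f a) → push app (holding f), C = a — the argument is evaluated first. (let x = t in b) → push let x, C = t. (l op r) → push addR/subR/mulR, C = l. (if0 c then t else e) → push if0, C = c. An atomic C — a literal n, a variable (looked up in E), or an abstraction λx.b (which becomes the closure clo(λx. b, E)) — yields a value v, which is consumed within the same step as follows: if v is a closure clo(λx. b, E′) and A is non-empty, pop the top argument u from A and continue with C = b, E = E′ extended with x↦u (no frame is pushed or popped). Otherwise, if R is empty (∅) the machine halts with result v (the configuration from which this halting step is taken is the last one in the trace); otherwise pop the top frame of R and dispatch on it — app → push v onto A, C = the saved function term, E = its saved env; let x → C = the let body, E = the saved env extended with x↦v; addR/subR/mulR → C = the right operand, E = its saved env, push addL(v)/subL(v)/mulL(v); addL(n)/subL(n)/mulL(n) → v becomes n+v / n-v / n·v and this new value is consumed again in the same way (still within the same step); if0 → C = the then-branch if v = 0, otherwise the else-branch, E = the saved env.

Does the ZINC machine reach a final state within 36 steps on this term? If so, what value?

step 0: [C=((let y = 8 in ((λu. 5) -1)) + ((λq. ((λp. 7) -4)) ((λv. v) 7))) | E=∅ | A=∅ | R=∅]
step 1: [C=(let y = 8 in ((λu. 5) -1)) | E=∅ | A=∅ | R=[addR]]
step 2: [C=8 | E=∅ | A=∅ | R=[let y :: addR]]
step 3: [C=((λu. 5) -1) | E={y↦8} | A=∅ | R=[addR]]
step 4: [C=-1 | E={y↦8} | A=∅ | R=[app :: addR]]
step 5: [C=(λu. 5) | E={y↦8} | A=[-1] | R=[addR]]
step 6: [C=5 | E={u↦-1, y↦8} | A=∅ | R=[addR]]
step 7: [C=((λq. ((λp. 7) -4)) ((λv. v) 7)) | E=∅ | A=∅ | R=[addL(5)]]
step 8: [C=((λv. v) 7) | E=∅ | A=∅ | R=[app :: addL(5)]]
step 9: [C=7 | E=∅ | A=∅ | R=[app :: app :: addL(5)]]
step 10: [C=(λv. v) | E=∅ | A=[7] | R=[app :: addL(5)]]
step 11: [C=v | E={v↦7} | A=∅ | R=[app :: addL(5)]]
step 12: [C=(λq. ((λp. 7) -4)) | E=∅ | A=[7] | R=[addL(5)]]
step 13: [C=((λp. 7) -4) | E={q↦7} | A=∅ | R=[addL(5)]]
step 14: [C=-4 | E={q↦7} | A=∅ | R=[app :: addL(5)]]
step 15: [C=(λp. 7) | E={q↦7} | A=[-4] | R=[addL(5)]]
step 16: [C=7 | E={p↦-4, q↦7} | A=∅ | R=[addL(5)]]
→ final value 12

Answer: 12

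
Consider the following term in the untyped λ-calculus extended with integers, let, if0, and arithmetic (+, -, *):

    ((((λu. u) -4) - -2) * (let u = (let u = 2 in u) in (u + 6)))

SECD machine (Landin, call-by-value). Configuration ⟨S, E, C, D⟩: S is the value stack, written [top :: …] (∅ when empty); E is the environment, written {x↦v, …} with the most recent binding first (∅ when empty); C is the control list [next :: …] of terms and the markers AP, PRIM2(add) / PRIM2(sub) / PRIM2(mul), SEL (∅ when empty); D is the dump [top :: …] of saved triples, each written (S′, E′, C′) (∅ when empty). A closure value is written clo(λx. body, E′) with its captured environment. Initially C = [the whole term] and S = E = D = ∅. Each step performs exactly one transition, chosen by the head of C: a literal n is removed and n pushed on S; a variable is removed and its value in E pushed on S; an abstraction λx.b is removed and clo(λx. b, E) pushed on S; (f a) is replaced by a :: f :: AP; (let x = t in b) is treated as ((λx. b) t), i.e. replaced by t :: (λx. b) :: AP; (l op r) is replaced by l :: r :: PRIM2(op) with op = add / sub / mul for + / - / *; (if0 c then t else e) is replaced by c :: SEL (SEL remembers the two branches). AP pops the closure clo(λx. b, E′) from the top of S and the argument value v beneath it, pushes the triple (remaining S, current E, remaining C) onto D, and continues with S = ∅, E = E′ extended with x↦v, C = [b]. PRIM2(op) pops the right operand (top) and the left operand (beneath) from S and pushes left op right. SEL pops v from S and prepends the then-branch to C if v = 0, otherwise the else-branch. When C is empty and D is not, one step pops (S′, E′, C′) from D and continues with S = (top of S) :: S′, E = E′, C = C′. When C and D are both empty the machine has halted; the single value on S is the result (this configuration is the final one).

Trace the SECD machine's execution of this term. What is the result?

t=0: ⟨S=∅; E=∅; C=[((((λu. u) -4) - -2) * (let u = (let u = 2 in u) in (u + 6)))]; D=∅⟩
t=1: ⟨S=∅; E=∅; C=[(((λu. u) -4) - -2) :: (let u = (let u = 2 in u) in (u + 6)) :: PRIM2(mul)]; D=∅⟩
t=2: ⟨S=∅; E=∅; C=[((λu. u) -4) :: -2 :: PRIM2(sub) :: (let u = (let u = 2 in u) in (u + 6)) :: PRIM2(mul)]; D=∅⟩
t=3: ⟨S=∅; E=∅; C=[-4 :: (λu. u) :: AP :: -2 :: PRIM2(sub) :: (let u = (let u = 2 in u) in (u + 6)) :: PRIM2(mul)]; D=∅⟩
t=4: ⟨S=[-4]; E=∅; C=[(λu. u) :: AP :: -2 :: PRIM2(sub) :: (let u = (let u = 2 in u) in (u + 6)) :: PRIM2(mul)]; D=∅⟩
t=5: ⟨S=[clo(λu. u, ∅) :: -4]; E=∅; C=[AP :: -2 :: PRIM2(sub) :: (let u = (let u = 2 in u) in (u + 6)) :: PRIM2(mul)]; D=∅⟩
t=6: ⟨S=∅; E={u↦-4}; C=[u]; D=[(∅, ∅, [-2 :: PRIM2(sub) :: (let u = (let u = 2 in u) in (u + 6)) :: PRIM2(mul)])]⟩
t=7: ⟨S=[-4]; E={u↦-4}; C=∅; D=[(∅, ∅, [-2 :: PRIM2(sub) :: (let u = (let u = 2 in u) in (u + 6)) :: PRIM2(mul)])]⟩
t=8: ⟨S=[-4]; E=∅; C=[-2 :: PRIM2(sub) :: (let u = (let u = 2 in u) in (u + 6)) :: PRIM2(mul)]; D=∅⟩
t=9: ⟨S=[-2 :: -4]; E=∅; C=[PRIM2(sub) :: (let u = (let u = 2 in u) in (u + 6)) :: PRIM2(mul)]; D=∅⟩
t=10: ⟨S=[-2]; E=∅; C=[(let u = (let u = 2 in u) in (u + 6)) :: PRIM2(mul)]; D=∅⟩
t=11: ⟨S=[-2]; E=∅; C=[(let u = 2 in u) :: (λu. (u + 6)) :: AP :: PRIM2(mul)]; D=∅⟩
t=12: ⟨S=[-2]; E=∅; C=[2 :: (λu. u) :: AP :: (λu. (u + 6)) :: AP :: PRIM2(mul)]; D=∅⟩
t=13: ⟨S=[2 :: -2]; E=∅; C=[(λu. u) :: AP :: (λu. (u + 6)) :: AP :: PRIM2(mul)]; D=∅⟩
t=14: ⟨S=[clo(λu. u, ∅) :: 2 :: -2]; E=∅; C=[AP :: (λu. (u + 6)) :: AP :: PRIM2(mul)]; D=∅⟩
t=15: ⟨S=∅; E={u↦2}; C=[u]; D=[([-2], ∅, [(λu. (u + 6)) :: AP :: PRIM2(mul)])]⟩
t=16: ⟨S=[2]; E={u↦2}; C=∅; D=[([-2], ∅, [(λu. (u + 6)) :: AP :: PRIM2(mul)])]⟩
t=17: ⟨S=[2 :: -2]; E=∅; C=[(λu. (u + 6)) :: AP :: PRIM2(mul)]; D=∅⟩
t=18: ⟨S=[clo(λu. (u + 6), ∅) :: 2 :: -2]; E=∅; C=[AP :: PRIM2(mul)]; D=∅⟩
t=19: ⟨S=∅; E={u↦2}; C=[(u + 6)]; D=[([-2], ∅, [PRIM2(mul)])]⟩
t=20: ⟨S=∅; E={u↦2}; C=[u :: 6 :: PRIM2(add)]; D=[([-2], ∅, [PRIM2(mul)])]⟩
t=21: ⟨S=[2]; E={u↦2}; C=[6 :: PRIM2(add)]; D=[([-2], ∅, [PRIM2(mul)])]⟩
t=22: ⟨S=[6 :: 2]; E={u↦2}; C=[PRIM2(add)]; D=[([-2], ∅, [PRIM2(mul)])]⟩
t=23: ⟨S=[8]; E={u↦2}; C=∅; D=[([-2], ∅, [PRIM2(mul)])]⟩
t=24: ⟨S=[8 :: -2]; E=∅; C=[PRIM2(mul)]; D=∅⟩
t=25: ⟨S=[-16]; E=∅; C=∅; D=∅⟩
→ final value -16

Answer: -16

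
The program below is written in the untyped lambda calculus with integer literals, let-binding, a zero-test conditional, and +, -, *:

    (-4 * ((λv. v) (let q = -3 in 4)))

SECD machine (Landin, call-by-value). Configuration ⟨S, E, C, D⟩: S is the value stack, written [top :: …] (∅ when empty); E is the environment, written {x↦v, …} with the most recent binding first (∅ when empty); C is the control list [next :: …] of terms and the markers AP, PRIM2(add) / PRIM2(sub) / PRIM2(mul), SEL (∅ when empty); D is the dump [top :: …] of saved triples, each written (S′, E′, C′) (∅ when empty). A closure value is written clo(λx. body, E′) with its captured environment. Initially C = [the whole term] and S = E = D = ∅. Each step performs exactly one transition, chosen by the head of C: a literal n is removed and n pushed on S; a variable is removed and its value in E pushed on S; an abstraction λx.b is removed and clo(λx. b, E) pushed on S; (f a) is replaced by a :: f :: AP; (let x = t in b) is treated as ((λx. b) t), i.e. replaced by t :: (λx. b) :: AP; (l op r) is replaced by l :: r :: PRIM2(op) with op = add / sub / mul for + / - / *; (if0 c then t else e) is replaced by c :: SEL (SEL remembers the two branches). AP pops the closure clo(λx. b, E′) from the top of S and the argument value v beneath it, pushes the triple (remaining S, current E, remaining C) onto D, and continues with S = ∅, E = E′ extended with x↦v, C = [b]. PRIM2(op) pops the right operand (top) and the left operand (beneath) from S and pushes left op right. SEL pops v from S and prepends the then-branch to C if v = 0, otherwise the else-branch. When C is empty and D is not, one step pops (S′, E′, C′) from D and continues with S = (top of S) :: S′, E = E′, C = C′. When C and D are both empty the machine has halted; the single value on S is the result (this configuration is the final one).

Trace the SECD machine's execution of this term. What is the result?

t=0: <S=∅, E=∅, C=[(-4 * ((λv. v) (let q = -3 in 4)))], D=∅>
t=1: <S=∅, E=∅, C=[-4 :: ((λv. v) (let q = -3 in 4)) :: PRIM2(mul)], D=∅>
t=2: <S=[-4], E=∅, C=[((λv. v) (let q = -3 in 4)) :: PRIM2(mul)], D=∅>
t=3: <S=[-4], E=∅, C=[(let q = -3 in 4) :: (λv. v) :: AP :: PRIM2(mul)], D=∅>
t=4: <S=[-4], E=∅, C=[-3 :: (λq. 4) :: AP :: (λv. v) :: AP :: PRIM2(mul)], D=∅>
t=5: <S=[-3 :: -4], E=∅, C=[(λq. 4) :: AP :: (λv. v) :: AP :: PRIM2(mul)], D=∅>
t=6: <S=[clo(λq. 4, ∅) :: -3 :: -4], E=∅, C=[AP :: (λv. v) :: AP :: PRIM2(mul)], D=∅>
t=7: <S=∅, E={q↦-3}, C=[4], D=[([-4], ∅, [(λv. v) :: AP :: PRIM2(mul)])]>
t=8: <S=[4], E={q↦-3}, C=∅, D=[([-4], ∅, [(λv. v) :: AP :: PRIM2(mul)])]>
t=9: <S=[4 :: -4], E=∅, C=[(λv. v) :: AP :: PRIM2(mul)], D=∅>
t=10: <S=[clo(λv. v, ∅) :: 4 :: -4], E=∅, C=[AP :: PRIM2(mul)], D=∅>
t=11: <S=∅, E={v↦4}, C=[v], D=[([-4], ∅, [PRIM2(mul)])]>
t=12: <S=[4], E={v↦4}, C=∅, D=[([-4], ∅, [PRIM2(mul)])]>
t=13: <S=[4 :: -4], E=∅, C=[PRIM2(mul)], D=∅>
t=14: <S=[-16], E=∅, C=∅, D=∅>
→ final value -16

Answer: -16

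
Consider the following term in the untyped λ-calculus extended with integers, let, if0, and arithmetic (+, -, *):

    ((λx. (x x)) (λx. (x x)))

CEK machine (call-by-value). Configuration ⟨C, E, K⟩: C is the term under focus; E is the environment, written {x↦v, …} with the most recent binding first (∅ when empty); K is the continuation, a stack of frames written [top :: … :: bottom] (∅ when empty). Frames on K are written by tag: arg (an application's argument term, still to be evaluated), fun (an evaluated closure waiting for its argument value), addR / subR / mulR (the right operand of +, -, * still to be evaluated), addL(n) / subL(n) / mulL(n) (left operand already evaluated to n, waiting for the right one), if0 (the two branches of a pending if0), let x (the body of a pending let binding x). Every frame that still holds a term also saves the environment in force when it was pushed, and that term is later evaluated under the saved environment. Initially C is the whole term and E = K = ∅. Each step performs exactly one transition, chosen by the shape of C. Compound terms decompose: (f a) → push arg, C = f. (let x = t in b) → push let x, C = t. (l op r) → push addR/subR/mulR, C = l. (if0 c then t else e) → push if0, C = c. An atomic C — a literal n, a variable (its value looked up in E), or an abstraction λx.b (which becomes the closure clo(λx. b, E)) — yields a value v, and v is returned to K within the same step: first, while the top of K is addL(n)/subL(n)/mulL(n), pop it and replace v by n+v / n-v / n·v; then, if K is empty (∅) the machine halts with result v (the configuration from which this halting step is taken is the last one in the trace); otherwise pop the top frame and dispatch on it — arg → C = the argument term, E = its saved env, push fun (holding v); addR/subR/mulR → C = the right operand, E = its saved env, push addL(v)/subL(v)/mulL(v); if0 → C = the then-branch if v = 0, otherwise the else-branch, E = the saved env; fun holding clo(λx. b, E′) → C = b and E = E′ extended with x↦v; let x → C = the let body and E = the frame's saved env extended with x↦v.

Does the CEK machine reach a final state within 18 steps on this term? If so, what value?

step 0: ⟨C=((λx. (x x)) (λx. (x x))); E=∅; K=∅⟩
step 1: ⟨C=(λx. (x x)); E=∅; K=[arg]⟩
step 2: ⟨C=(λx. (x x)); E=∅; K=[fun]⟩
step 3: ⟨C=(x x); E={x↦clo(λx. (x x), ∅)}; K=∅⟩
step 4: ⟨C=x; E={x↦clo(λx. (x x), ∅)}; K=[arg]⟩
step 5: ⟨C=x; E={x↦clo(λx. (x x), ∅)}; K=[fun]⟩
… configuration repeats with period 3 (steps 3–5 recur indefinitely) …

Answer: DIVERGES (no final state within 18 steps)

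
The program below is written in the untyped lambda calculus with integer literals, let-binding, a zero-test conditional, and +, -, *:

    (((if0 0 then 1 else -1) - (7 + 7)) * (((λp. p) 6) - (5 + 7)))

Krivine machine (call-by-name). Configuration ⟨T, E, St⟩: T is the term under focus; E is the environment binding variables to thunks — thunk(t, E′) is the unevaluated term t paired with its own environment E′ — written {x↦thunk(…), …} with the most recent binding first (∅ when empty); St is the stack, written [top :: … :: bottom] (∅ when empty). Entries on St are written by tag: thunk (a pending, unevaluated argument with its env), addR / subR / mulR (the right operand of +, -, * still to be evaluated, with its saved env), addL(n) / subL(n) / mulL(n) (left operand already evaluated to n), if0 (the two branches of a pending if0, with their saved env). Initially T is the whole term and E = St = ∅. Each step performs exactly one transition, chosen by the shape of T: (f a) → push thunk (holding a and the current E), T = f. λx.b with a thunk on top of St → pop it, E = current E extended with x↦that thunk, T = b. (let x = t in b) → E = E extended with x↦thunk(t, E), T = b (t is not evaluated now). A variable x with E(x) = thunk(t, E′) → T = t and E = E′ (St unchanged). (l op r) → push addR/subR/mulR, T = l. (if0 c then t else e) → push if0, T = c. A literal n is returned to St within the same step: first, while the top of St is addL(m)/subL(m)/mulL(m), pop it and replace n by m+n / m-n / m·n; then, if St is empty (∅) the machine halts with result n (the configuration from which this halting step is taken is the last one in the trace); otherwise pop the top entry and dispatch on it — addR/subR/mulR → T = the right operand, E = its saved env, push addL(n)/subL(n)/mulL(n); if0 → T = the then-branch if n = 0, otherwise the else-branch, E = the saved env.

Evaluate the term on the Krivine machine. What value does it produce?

[0] [T=(((if0 0 then 1 else -1) - (7 + 7)) * (((λp. p) 6) - (5 + 7))) | E=∅ | St=∅]
[1] [T=((if0 0 then 1 else -1) - (7 + 7)) | E=∅ | St=[mulR]]
[2] [T=(if0 0 then 1 else -1) | E=∅ | St=[subR :: mulR]]
[3] [T=0 | E=∅ | St=[if0 :: subR :: mulR]]
[4] [T=1 | E=∅ | St=[subR :: mulR]]
[5] [T=(7 + 7) | E=∅ | St=[subL(1) :: mulR]]
[6] [T=7 | E=∅ | St=[addR :: subL(1) :: mulR]]
[7] [T=7 | E=∅ | St=[addL(7) :: subL(1) :: mulR]]
[8] [T=(((λp. p) 6) - (5 + 7)) | E=∅ | St=[mulL(-13)]]
[9] [T=((λp. p) 6) | E=∅ | St=[subR :: mulL(-13)]]
[10] [T=(λp. p) | E=∅ | St=[thunk :: subR :: mulL(-13)]]
[11] [T=p | E={p↦thunk(6, ∅)} | St=[subR :: mulL(-13)]]
[12] [T=6 | E=∅ | St=[subR :: mulL(-13)]]
[13] [T=(5 + 7) | E=∅ | St=[subL(6) :: mulL(-13)]]
[14] [T=5 | E=∅ | St=[addR :: subL(6) :: mulL(-13)]]
[15] [T=7 | E=∅ | St=[addL(5) :: subL(6) :: mulL(-13)]]
→ final value 78

Answer: 78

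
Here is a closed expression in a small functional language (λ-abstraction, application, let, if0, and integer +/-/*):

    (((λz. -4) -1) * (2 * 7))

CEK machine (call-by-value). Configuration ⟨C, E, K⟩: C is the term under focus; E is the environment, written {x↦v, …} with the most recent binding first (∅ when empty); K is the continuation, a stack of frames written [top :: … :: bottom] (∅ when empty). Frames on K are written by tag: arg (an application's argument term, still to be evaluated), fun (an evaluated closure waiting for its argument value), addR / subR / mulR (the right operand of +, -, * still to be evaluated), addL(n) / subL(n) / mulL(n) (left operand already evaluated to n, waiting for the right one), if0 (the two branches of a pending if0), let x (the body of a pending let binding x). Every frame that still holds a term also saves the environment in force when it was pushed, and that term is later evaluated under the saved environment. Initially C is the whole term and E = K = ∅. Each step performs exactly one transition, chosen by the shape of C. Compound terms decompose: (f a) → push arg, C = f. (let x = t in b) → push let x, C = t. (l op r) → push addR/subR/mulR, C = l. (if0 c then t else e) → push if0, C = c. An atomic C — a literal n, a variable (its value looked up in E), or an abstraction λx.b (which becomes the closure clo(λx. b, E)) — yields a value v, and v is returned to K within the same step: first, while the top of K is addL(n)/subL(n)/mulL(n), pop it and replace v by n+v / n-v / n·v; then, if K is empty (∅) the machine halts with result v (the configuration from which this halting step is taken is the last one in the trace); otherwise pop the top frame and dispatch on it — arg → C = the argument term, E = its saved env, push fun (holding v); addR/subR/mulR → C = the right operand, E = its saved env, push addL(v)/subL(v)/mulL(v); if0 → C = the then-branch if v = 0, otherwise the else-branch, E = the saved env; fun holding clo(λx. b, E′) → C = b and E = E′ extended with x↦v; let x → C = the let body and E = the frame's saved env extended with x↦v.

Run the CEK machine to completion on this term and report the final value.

Answer: -56

Derivation:
t=0: [C=(((λz. -4) -1) * (2 * 7)) | E=∅ | K=∅]
t=1: [C=((λz. -4) -1) | E=∅ | K=[mulR]]
t=2: [C=(λz. -4) | E=∅ | K=[arg :: mulR]]
t=3: [C=-1 | E=∅ | K=[fun :: mulR]]
t=4: [C=-4 | E={z↦-1} | K=[mulR]]
t=5: [C=(2 * 7) | E=∅ | K=[mulL(-4)]]
t=6: [C=2 | E=∅ | K=[mulR :: mulL(-4)]]
t=7: [C=7 | E=∅ | K=[mulL(2) :: mulL(-4)]]
→ final value -56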